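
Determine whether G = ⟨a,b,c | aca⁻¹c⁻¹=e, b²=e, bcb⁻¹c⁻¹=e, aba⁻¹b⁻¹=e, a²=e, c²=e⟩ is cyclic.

|G| = 8, but the maximum element order in G is 2 < 8. No single element generates all of G, so G is not cyclic.

Answer: No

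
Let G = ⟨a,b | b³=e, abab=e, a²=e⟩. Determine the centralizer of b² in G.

⟨b²⟩ ⊆ C_G(b²) since powers of b² commute with b²; so |C_G(b²)| ≥ |⟨b²⟩| = 3.
By orbit–stabilizer, |C_G(b²)| = |G| / |conj. class of b²| = 6 / 2 = 3.
The 3 elements commuting with b² are {e, b, b²}.

Answer: {e, b, b²}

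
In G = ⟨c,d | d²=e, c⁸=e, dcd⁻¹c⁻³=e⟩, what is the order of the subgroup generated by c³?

|⟨c³⟩| equals the order of c³. Compute successive powers until reaching e:
  (c³)¹ = c³, (c³)² = c⁶, (c³)³ = c, (c³)⁴ = c⁴, (c³)⁵ = c⁷, (c³)⁶ = c², (c³)⁷ = c⁵, (c³)⁸ = e.
The smallest positive k with (c³)ᵏ = e is 8, so |⟨c³⟩| = 8.

Answer: 8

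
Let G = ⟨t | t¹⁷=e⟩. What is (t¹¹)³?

Compute successive powers of (t¹¹), reducing at each step:
  (t¹¹)²: (t¹¹) · t¹¹ = t⁵
  (t¹¹)³: (t⁵) · t¹¹ = t¹⁶

Answer: t¹⁶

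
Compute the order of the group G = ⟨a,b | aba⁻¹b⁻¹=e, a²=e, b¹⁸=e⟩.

Enumerate words in the generators, reducing via the relations: the distinct elements are
  {a, b, e, ab, b², b³, b⁴, b⁵, b⁶, b⁷, b⁸, b⁹, ab², ab³, ab⁴, ab⁵, ab⁶, ab⁷, ab⁸, ab⁹, b¹², b¹³, b¹¹, b¹⁰, b¹⁴, b¹⁵, b¹⁶, b¹⁷, ab¹², ab¹³, ab¹¹, ab¹⁰, ab¹⁴, ab¹⁵, ab¹⁶, ab¹⁷}.
No further products give new elements, so |G| = 36.

Answer: 36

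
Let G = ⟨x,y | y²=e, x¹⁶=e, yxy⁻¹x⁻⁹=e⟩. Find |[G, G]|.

G' = [G, G] is generated by all commutators. The generator-pair commutators are: [x, y] = x⁸.
The subgroup they normally generate is {e, x⁸}, of order 2.
Check: |G/G'| = 32/2 = 16 is the order of the abelianisation.

Answer: 2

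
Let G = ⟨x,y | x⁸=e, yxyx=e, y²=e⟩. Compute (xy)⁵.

Compute successive powers of (xy), reducing at each step:
  (xy)²: (xy) · x = y;   y · y = e
  (xy)³: e · x = x;   x · y = xy
  (xy)⁴: (xy) · x = y;   y · y = e
  (xy)⁵: e · x = x;   x · y = xy

Answer: xy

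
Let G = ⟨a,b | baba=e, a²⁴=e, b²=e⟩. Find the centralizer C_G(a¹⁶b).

⟨a¹⁶b⟩ ⊆ C_G(a¹⁶b) since powers of a¹⁶b commute with a¹⁶b; so |C_G(a¹⁶b)| ≥ |⟨a¹⁶b⟩| = 2.
By orbit–stabilizer, |C_G(a¹⁶b)| = |G| / |conj. class of a¹⁶b| = 48 / 12 = 4.
The 4 elements commuting with a¹⁶b are {e, a¹², a⁴b, a¹⁶b}.

Answer: {e, a¹², a⁴b, a¹⁶b}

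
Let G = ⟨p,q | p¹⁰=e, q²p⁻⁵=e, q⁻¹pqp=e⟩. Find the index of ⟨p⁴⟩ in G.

First find ord(p⁴) by computing successive powers:
  (p⁴)¹ = p⁴, (p⁴)² = p⁸, (p⁴)³ = p², (p⁴)⁴ = p⁶, (p⁴)⁵ = e.
So |⟨p⁴⟩| = ord(p⁴) = 5. With |G| = 20, by Lagrange [G : ⟨p⁴⟩] = 20/5 = 4.

Answer: 4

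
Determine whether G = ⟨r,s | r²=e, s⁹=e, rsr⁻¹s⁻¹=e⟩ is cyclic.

|G| = 18. The element rs has order 18 (its powers give 18 distinct elements), so ⟨rs⟩ = G and G is cyclic.

Answer: Yes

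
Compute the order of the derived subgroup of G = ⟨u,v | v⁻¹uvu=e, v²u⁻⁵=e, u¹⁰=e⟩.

G' = [G, G] is generated by all commutators. The generator-pair commutators are: [u, v] = u².
The subgroup they normally generate is {e, u², u⁴, u⁶, u⁸}, of order 5.
Check: |G/G'| = 20/5 = 4 is the order of the abelianisation.

Answer: 5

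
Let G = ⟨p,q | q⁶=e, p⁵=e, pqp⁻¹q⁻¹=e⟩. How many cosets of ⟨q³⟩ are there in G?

First find ord(q³) by computing successive powers:
  (q³)¹ = q³, (q³)² = e.
So |⟨q³⟩| = ord(q³) = 2. With |G| = 30, by Lagrange [G : ⟨q³⟩] = 30/2 = 15.

Answer: 15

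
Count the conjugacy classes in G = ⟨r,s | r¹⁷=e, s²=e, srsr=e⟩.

The conjugacy classes (representative and size) are:
  [e] (size 1), [r¹⁶] (size 2), [r²] (size 2), [r³] (size 2), [r¹³] (size 2), [r¹²] (size 2), [r⁶] (size 2), [r¹⁰] (size 2), [r⁹] (size 2), [r⁷s] (size 17).
Class equation: 1 + 2 + 2 + 2 + 2 + 2 + 2 + 2 + 2 + 17 = 34 = |G|. So G has 10 conjugacy classes.

Answer: 10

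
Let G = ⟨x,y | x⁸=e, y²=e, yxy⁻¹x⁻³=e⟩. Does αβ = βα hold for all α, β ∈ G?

x·y = xy but y·x = x³y, so x·y ≠ y·x and G is not abelian.

Answer: No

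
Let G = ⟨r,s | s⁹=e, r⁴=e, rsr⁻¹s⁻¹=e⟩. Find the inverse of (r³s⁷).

The order of (r³s⁷) is 36 (smallest k with (r³s⁷)ᵏ = e), so (r³s⁷)⁻¹ = (r³s⁷)³⁵ = rs².
Check: (r³s⁷) · (rs²) → (r³s⁷) · r = s⁷;   (s⁷) · s² = e, giving e as required.

Answer: rs²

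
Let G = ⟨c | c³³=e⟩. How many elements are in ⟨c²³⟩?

|⟨c²³⟩| equals the order of c²³. Compute successive powers until reaching e:
  (c²³)¹ = c²³, (c²³)² = c¹³, (c²³)³ = c³, (c²³)⁴ = c²⁶, (c²³)⁵ = c¹⁶, (c²³)⁶ = c⁶, (c²³)⁷ = c²⁹, (c²³)⁸ = c¹⁹, (c²³)⁹ = c⁹, (c²³)¹⁰ = c³², (c²³)¹¹ = c²², (c²³)¹² = c¹², (c²³)¹³ = c², (c²³)¹⁴ = c²⁵, (c²³)¹⁵ = c¹⁵, (c²³)¹⁶ = c⁵, (c²³)¹⁷ = c²⁸, (c²³)¹⁸ = c¹⁸, (c²³)¹⁹ = c⁸, (c²³)²⁰ = c³¹, (c²³)²¹ = c²¹, (c²³)²² = c¹¹, (c²³)²³ = c, (c²³)²⁴ = c²⁴, (c²³)²⁵ = c¹⁴, (c²³)²⁶ = c⁴, (c²³)²⁷ = c²⁷, (c²³)²⁸ = c¹⁷, (c²³)²⁹ = c⁷, (c²³)³⁰ = c³⁰, (c²³)³¹ = c²⁰, (c²³)³² = c¹⁰, (c²³)³³ = e.
The smallest positive k with (c²³)ᵏ = e is 33, so |⟨c²³⟩| = 33.

Answer: 33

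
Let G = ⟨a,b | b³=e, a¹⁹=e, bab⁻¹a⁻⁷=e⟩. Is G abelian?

a·b = ab but b·a = a⁷b, so a·b ≠ b·a and G is not abelian.

Answer: No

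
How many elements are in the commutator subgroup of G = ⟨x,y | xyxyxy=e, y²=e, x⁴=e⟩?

G' = [G, G] is generated by all commutators. The generator-pair commutators are: [x, y] = x²yx.
The subgroup they normally generate is {e, x², xy, yx³, x²yx, x³y, x²yx³, yx, xyx², yx²y, x²yx²y, x³yx²}, of order 12.
Check: |G/G'| = 24/12 = 2 is the order of the abelianisation.

Answer: 12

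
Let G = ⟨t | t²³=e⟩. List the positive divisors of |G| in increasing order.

|G| = 23 = 23. By Lagrange's theorem the order of any subgroup divides 23; the divisors of 23 are 1, 23.

Answer: 1, 23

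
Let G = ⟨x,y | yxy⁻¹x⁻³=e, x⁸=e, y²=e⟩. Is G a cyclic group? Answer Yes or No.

Every cyclic group is abelian. But x·y = xy while y·x = x³y, so x·y ≠ y·x and G is not abelian. Hence G is not cyclic.

Answer: No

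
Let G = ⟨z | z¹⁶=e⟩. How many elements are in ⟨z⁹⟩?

|⟨z⁹⟩| equals the order of z⁹. Compute successive powers until reaching e:
  (z⁹)¹ = z⁹, (z⁹)² = z², (z⁹)³ = z¹¹, (z⁹)⁴ = z⁴, (z⁹)⁵ = z¹³, (z⁹)⁶ = z⁶, (z⁹)⁷ = z¹⁵, (z⁹)⁸ = z⁸, (z⁹)⁹ = z, (z⁹)¹⁰ = z¹⁰, (z⁹)¹¹ = z³, (z⁹)¹² = z¹², (z⁹)¹³ = z⁵, (z⁹)¹⁴ = z¹⁴, (z⁹)¹⁵ = z⁷, (z⁹)¹⁶ = e.
The smallest positive k with (z⁹)ᵏ = e is 16, so |⟨z⁹⟩| = 16.

Answer: 16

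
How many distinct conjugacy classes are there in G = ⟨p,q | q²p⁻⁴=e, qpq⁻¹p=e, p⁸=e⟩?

The conjugacy classes (representative and size) are:
  [e] (size 1), [p⁷] (size 2), [p²] (size 2), [p⁵] (size 2), [p⁴] (size 1), [p²q⁻¹] (size 4), [p³q] (size 4).
Class equation: 1 + 2 + 2 + 2 + 1 + 4 + 4 = 16 = |G|. So G has 7 conjugacy classes.

Answer: 7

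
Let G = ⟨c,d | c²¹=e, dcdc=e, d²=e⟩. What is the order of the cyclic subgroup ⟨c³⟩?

|⟨c³⟩| equals the order of c³. Compute successive powers until reaching e:
  (c³)¹ = c³, (c³)² = c⁶, (c³)³ = c⁹, (c³)⁴ = c¹², (c³)⁵ = c¹⁵, (c³)⁶ = c¹⁸, (c³)⁷ = e.
The smallest positive k with (c³)ᵏ = e is 7, so |⟨c³⟩| = 7.

Answer: 7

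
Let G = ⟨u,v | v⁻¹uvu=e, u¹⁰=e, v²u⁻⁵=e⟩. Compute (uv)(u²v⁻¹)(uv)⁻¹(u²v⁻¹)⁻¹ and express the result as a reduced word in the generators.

[(uv), (u²v⁻¹)] = (uv)·(u²v⁻¹)·(uv)⁻¹·(u²v⁻¹)⁻¹.
  (uv) · (u²v⁻¹) = u⁹
  (u⁹) · (uv⁻¹) = v⁻¹
  (v⁻¹) · (u²v) = u⁸

Answer: u⁸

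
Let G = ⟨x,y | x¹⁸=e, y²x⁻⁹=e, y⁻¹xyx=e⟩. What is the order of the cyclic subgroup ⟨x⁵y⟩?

|⟨x⁵y⟩| equals the order of x⁵y. Compute successive powers until reaching e:
  (x⁵y)¹ = x⁵y, (x⁵y)² = x⁹, (x⁵y)³ = x⁵y⁻¹, (x⁵y)⁴ = e.
The smallest positive k with (x⁵y)ᵏ = e is 4, so |⟨x⁵y⟩| = 4.

Answer: 4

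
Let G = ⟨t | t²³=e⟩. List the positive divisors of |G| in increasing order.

|G| = 23 = 23. By Lagrange's theorem the order of any subgroup divides 23; the divisors of 23 are 1, 23.

Answer: 1, 23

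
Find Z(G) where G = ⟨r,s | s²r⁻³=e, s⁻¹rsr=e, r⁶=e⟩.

An element z ∈ Z(G) iff z commutes with every generator.
For example r³ is central: (r³)·r = r⁴ = r·(r³); (r³)·s = s⁻¹ = s·(r³).
Whereas r ∉ Z(G) since r·s = rs ≠ r²s⁻¹ = s·r.
Checking each of the 12 elements this way gives Z(G) = {e, r³}, of order 2.

Answer: {e, r³}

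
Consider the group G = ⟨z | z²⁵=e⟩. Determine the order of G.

G is generated by a single element, so G is cyclic. The relator gives z²⁵ = e and no smaller power is forced to be e, so the 25 powers {e, z, z², z³, z⁴, z⁵, z⁶, z⁷, z⁸, z⁹, z²², z²³, z²¹, z²⁰, z²⁴, z¹², z¹³, z¹¹, z¹⁰, z¹⁴, z¹⁵, z¹⁶, z¹⁷, z¹⁸, z¹⁹} are distinct. Hence |G| = 25.

Answer: 25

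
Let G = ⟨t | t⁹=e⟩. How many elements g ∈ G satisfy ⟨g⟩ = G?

G is cyclic of order 9. An element generates G iff its order is 9, and a cyclic group of order 9 has exactly φ(9) = 6 such elements.

Answer: 6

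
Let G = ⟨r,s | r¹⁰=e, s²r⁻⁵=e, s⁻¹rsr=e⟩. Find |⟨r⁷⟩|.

|⟨r⁷⟩| equals the order of r⁷. Compute successive powers until reaching e:
  (r⁷)¹ = r⁷, (r⁷)² = r⁴, (r⁷)³ = r, (r⁷)⁴ = r⁸, (r⁷)⁵ = r⁵, (r⁷)⁶ = r², (r⁷)⁷ = r⁹, (r⁷)⁸ = r⁶, (r⁷)⁹ = r³, (r⁷)¹⁰ = e.
The smallest positive k with (r⁷)ᵏ = e is 10, so |⟨r⁷⟩| = 10.

Answer: 10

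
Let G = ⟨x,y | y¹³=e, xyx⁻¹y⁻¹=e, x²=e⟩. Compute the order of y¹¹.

Compute successive powers until reaching e:
  (y¹¹)¹ = y¹¹, (y¹¹)² = y⁹, (y¹¹)³ = y⁷, (y¹¹)⁴ = y⁵, (y¹¹)⁵ = y³, (y¹¹)⁶ = y, (y¹¹)⁷ = y¹², (y¹¹)⁸ = y¹⁰, (y¹¹)⁹ = y⁸, (y¹¹)¹⁰ = y⁶, (y¹¹)¹¹ = y⁴, (y¹¹)¹² = y², (y¹¹)¹³ = e.
The smallest positive k with (y¹¹)ᵏ = e is 13.

Answer: 13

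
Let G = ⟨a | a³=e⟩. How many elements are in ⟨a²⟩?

|⟨a²⟩| equals the order of a². Compute successive powers until reaching e:
  (a²)¹ = a², (a²)² = a, (a²)³ = e.
The smallest positive k with (a²)ᵏ = e is 3, so |⟨a²⟩| = 3.

Answer: 3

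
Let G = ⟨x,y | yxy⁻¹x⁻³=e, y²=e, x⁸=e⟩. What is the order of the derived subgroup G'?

G' = [G, G] is generated by all commutators. The generator-pair commutators are: [x, y] = x⁶.
The subgroup they normally generate is {e, x², x⁴, x⁶}, of order 4.
Check: |G/G'| = 16/4 = 4 is the order of the abelianisation.

Answer: 4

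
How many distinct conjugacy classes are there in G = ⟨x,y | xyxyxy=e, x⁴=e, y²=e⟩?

The conjugacy classes (representative and size) are:
  [e] (size 1), [x³] (size 6), [x²yx²y] (size 3), [xyx³] (size 6), [yx³] (size 8).
Class equation: 1 + 6 + 3 + 6 + 8 = 24 = |G|. So G has 5 conjugacy classes.

Answer: 5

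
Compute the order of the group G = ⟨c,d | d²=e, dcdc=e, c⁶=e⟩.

Enumerate words in the generators, reducing via the relations: the distinct elements are
  {c, d, e, cd, c², c³, c⁴, c⁵, c²d, c³d, c⁴d, c⁵d}.
No further products give new elements, so |G| = 12.

Answer: 12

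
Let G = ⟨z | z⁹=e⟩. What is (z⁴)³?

Compute successive powers of (z⁴), reducing at each step:
  (z⁴)²: (z⁴) · z⁴ = z⁸
  (z⁴)³: (z⁸) · z⁴ = z³

Answer: z³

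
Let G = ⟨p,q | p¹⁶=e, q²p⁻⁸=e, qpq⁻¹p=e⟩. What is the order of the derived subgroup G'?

G' = [G, G] is generated by all commutators. The generator-pair commutators are: [p, q] = p².
The subgroup they normally generate is {e, p², p⁴, p⁶, p⁸, p¹⁰, p¹², p¹⁴}, of order 8.
Check: |G/G'| = 32/8 = 4 is the order of the abelianisation.

Answer: 8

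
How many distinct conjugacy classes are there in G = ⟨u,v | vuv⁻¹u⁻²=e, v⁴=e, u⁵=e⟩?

The conjugacy classes (representative and size) are:
  [e] (size 1), [u⁴] (size 4), [u²v] (size 5), [v²] (size 5), [u³v³] (size 5).
Class equation: 1 + 4 + 5 + 5 + 5 = 20 = |G|. So G has 5 conjugacy classes.

Answer: 5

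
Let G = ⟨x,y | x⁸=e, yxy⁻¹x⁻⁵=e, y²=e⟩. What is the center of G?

An element z ∈ Z(G) iff z commutes with every generator.
For example x² is central: (x²)·x = x³ = x·(x²); (x²)·y = x²y = y·(x²).
Whereas x ∉ Z(G) since x·y = xy ≠ x⁵y = y·x.
Checking each of the 16 elements this way gives Z(G) = {e, x², x⁴, x⁶}, of order 4.

Answer: {e, x², x⁴, x⁶}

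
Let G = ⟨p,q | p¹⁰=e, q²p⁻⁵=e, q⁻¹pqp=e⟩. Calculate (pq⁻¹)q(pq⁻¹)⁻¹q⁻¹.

[(pq⁻¹), q] = (pq⁻¹)·q·(pq⁻¹)⁻¹·q⁻¹.
  (pq⁻¹) · q = p
  p · (pq) = p²q
  (p²q) · (q⁻¹) = p²

Answer: p²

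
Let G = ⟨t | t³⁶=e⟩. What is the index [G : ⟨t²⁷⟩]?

First find ord(t²⁷) by computing successive powers:
  (t²⁷)¹ = t²⁷, (t²⁷)² = t¹⁸, (t²⁷)³ = t⁹, (t²⁷)⁴ = e.
So |⟨t²⁷⟩| = ord(t²⁷) = 4. With |G| = 36, by Lagrange [G : ⟨t²⁷⟩] = 36/4 = 9.

Answer: 9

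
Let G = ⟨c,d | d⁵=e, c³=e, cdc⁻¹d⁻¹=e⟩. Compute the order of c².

Compute successive powers until reaching e:
  (c²)¹ = c², (c²)² = c, (c²)³ = e.
The smallest positive k with (c²)ᵏ = e is 3.

Answer: 3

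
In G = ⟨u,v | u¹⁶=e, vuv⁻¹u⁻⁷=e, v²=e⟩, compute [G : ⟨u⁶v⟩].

First find ord(u⁶v) by computing successive powers:
  (u⁶v)¹ = u⁶v, (u⁶v)² = e.
So |⟨u⁶v⟩| = ord(u⁶v) = 2. With |G| = 32, by Lagrange [G : ⟨u⁶v⟩] = 32/2 = 16.

Answer: 16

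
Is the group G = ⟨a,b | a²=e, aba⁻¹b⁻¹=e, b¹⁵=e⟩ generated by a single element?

|G| = 30. The element ab has order 30 (its powers give 30 distinct elements), so ⟨ab⟩ = G and G is cyclic.

Answer: Yes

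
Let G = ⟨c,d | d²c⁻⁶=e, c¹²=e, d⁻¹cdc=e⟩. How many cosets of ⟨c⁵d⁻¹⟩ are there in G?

First find ord(c⁵d⁻¹) by computing successive powers:
  (c⁵d⁻¹)¹ = c⁵d⁻¹, (c⁵d⁻¹)² = c⁶, (c⁵d⁻¹)³ = c⁵d, (c⁵d⁻¹)⁴ = e.
So |⟨c⁵d⁻¹⟩| = ord(c⁵d⁻¹) = 4. With |G| = 24, by Lagrange [G : ⟨c⁵d⁻¹⟩] = 24/4 = 6.

Answer: 6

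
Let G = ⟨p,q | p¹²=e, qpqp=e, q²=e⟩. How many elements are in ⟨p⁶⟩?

|⟨p⁶⟩| equals the order of p⁶. Compute successive powers until reaching e:
  (p⁶)¹ = p⁶, (p⁶)² = e.
The smallest positive k with (p⁶)ᵏ = e is 2, so |⟨p⁶⟩| = 2.

Answer: 2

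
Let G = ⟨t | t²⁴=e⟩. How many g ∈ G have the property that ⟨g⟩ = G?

G is cyclic of order 24. An element generates G iff its order is 24, and a cyclic group of order 24 has exactly φ(24) = 8 such elements.

Answer: 8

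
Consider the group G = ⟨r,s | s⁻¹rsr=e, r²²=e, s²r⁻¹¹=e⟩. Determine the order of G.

Enumerate words in the generators, reducing via the relations: the distinct elements are
  {e, r, s, rs, r², r³, r⁴, r⁵, r⁶, r⁷, r⁸, r⁹, r²s, r²¹, r²⁰, r³s, r¹², r¹³, r¹¹, r¹⁰, r¹⁴, r¹⁵, r¹⁶, r¹⁷, r¹⁸, r¹⁹, r⁴s, r⁵s, r⁶s, r⁷s, r⁸s, r⁹s, s⁻¹, rs⁻¹, r¹⁰s, r²s⁻¹, r³s⁻¹, r⁴s⁻¹, r⁵s⁻¹, r⁶s⁻¹, r⁷s⁻¹, r⁸s⁻¹, r⁹s⁻¹, r¹⁰s⁻¹}.
No further products give new elements, so |G| = 44.

Answer: 44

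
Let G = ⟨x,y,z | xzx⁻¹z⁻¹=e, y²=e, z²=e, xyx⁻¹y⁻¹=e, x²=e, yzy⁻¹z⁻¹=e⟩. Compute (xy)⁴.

Compute successive powers of (xy), reducing at each step:
  (xy)²: (xy) · x = y;   y · y = e
  (xy)³: e · x = x;   x · y = xy
  (xy)⁴: (xy) · x = y;   y · y = e

Answer: e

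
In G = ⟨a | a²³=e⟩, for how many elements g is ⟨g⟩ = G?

G is cyclic of order 23. An element generates G iff its order is 23, and a cyclic group of order 23 has exactly φ(23) = 22 such elements.

Answer: 22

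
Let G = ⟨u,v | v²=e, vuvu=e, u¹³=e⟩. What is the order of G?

Enumerate words in the generators, reducing via the relations: the distinct elements are
  {e, u, v, uv, u², u³, u⁴, u⁵, u⁶, u⁷, u⁸, u⁹, u²v, u³v, u¹², u¹¹, u¹⁰, u⁴v, u⁵v, u⁶v, u⁷v, u⁸v, u⁹v, u¹²v, u¹¹v, u¹⁰v}.
No further products give new elements, so |G| = 26.

Answer: 26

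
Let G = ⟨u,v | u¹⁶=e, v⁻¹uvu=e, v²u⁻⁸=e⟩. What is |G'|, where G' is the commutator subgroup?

G' = [G, G] is generated by all commutators. The generator-pair commutators are: [u, v] = u².
The subgroup they normally generate is {e, u², u⁴, u⁶, u⁸, u¹⁰, u¹², u¹⁴}, of order 8.
Check: |G/G'| = 32/8 = 4 is the order of the abelianisation.

Answer: 8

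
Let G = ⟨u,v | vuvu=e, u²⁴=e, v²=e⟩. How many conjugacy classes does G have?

The conjugacy classes (representative and size) are:
  [e] (size 1), [u²³] (size 2), [u²] (size 2), [u³] (size 2), [u²⁰] (size 2), [u¹⁹] (size 2), [u⁶] (size 2), [u⁷] (size 2), [u⁸] (size 2), [u⁹] (size 2), [u¹⁴] (size 2), [u¹¹] (size 2), [u¹²] (size 1), [u⁴v] (size 12), [u⁵v] (size 12).
Class equation: 1 + 2 + 2 + 2 + 2 + 2 + 2 + 2 + 2 + 2 + 2 + 2 + 1 + 12 + 12 = 48 = |G|. So G has 15 conjugacy classes.

Answer: 15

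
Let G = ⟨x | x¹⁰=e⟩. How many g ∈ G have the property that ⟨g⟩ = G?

G is cyclic of order 10. An element generates G iff its order is 10, and a cyclic group of order 10 has exactly φ(10) = 4 such elements.

Answer: 4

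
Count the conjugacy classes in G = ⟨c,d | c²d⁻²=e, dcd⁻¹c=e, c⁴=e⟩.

The conjugacy classes (representative and size) are:
  [e] (size 1), [c³] (size 2), [c²] (size 1), [d⁻¹] (size 2), [cd] (size 2).
Class equation: 1 + 2 + 1 + 2 + 2 = 8 = |G|. So G has 5 conjugacy classes.

Answer: 5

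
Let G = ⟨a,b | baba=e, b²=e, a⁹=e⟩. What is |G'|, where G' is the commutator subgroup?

G' = [G, G] is generated by all commutators. The generator-pair commutators are: [a, b] = a².
The subgroup they normally generate is {e, a, a², a³, a⁴, a⁵, a⁶, a⁷, a⁸}, of order 9.
Check: |G/G'| = 18/9 = 2 is the order of the abelianisation.

Answer: 9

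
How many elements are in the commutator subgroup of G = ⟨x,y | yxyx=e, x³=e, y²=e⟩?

G' = [G, G] is generated by all commutators. The generator-pair commutators are: [x, y] = x².
The subgroup they normally generate is {e, x, x²}, of order 3.
Check: |G/G'| = 6/3 = 2 is the order of the abelianisation.

Answer: 3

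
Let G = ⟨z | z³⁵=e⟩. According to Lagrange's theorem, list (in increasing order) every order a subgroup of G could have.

|G| = 35 = 5 · 7. By Lagrange's theorem the order of any subgroup divides 35; the divisors of 35 are 1, 5, 7, 35.

Answer: 1, 5, 7, 35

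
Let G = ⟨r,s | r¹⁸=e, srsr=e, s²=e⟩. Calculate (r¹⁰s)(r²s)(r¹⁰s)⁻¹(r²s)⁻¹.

[(r¹⁰s), (r²s)] = (r¹⁰s)·(r²s)·(r¹⁰s)⁻¹·(r²s)⁻¹.
  (r¹⁰s) · (r²s) = r⁸
  (r⁸) · (r¹⁰s) = s
  s · (r²s) = r¹⁶

Answer: r¹⁶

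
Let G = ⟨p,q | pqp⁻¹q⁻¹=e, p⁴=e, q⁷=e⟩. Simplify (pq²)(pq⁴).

Compute (pq²) · (pq⁴) by multiplying left to right and reducing via the relations at each step:
  (pq²) · p = p²q²
  (p²q²) · q⁴ = p²q⁶

Answer: p²q⁶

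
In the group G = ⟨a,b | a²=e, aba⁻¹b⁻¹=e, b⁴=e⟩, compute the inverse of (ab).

The order of (ab) is 4 (smallest k with (ab)ᵏ = e), so (ab)⁻¹ = (ab)³ = ab³.
Check: (ab) · (ab³) → (ab) · a = b;   b · b³ = e, giving e as required.

Answer: ab³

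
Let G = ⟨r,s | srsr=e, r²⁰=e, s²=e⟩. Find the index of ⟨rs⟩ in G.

First find ord(rs) by computing successive powers:
  (rs)¹ = rs, (rs)² = e.
So |⟨rs⟩| = ord(rs) = 2. With |G| = 40, by Lagrange [G : ⟨rs⟩] = 40/2 = 20.

Answer: 20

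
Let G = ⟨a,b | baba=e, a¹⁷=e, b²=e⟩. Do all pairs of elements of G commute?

a·b = ab but b·a = a¹⁶b, so a·b ≠ b·a and G is not abelian.

Answer: No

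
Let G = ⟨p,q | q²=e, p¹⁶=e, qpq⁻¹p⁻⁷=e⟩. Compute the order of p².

Compute successive powers until reaching e:
  (p²)¹ = p², (p²)² = p⁴, (p²)³ = p⁶, (p²)⁴ = p⁸, (p²)⁵ = p¹⁰, (p²)⁶ = p¹², (p²)⁷ = p¹⁴, (p²)⁸ = e.
The smallest positive k with (p²)ᵏ = e is 8.

Answer: 8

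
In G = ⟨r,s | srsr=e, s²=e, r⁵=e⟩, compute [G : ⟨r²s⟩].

First find ord(r²s) by computing successive powers:
  (r²s)¹ = r²s, (r²s)² = e.
So |⟨r²s⟩| = ord(r²s) = 2. With |G| = 10, by Lagrange [G : ⟨r²s⟩] = 10/2 = 5.

Answer: 5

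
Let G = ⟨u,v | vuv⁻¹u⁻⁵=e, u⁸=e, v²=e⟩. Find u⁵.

Compute successive powers of u, reducing at each step:
  u²: u · u = u²
  u³: (u²) · u = u³
  u⁴: (u³) · u = u⁴
  u⁵: (u⁴) · u = u⁵

Answer: u⁵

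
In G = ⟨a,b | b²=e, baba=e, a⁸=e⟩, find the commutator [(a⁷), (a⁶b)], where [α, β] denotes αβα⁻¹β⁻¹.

[(a⁷), (a⁶b)] = (a⁷)·(a⁶b)·(a⁷)⁻¹·(a⁶b)⁻¹.
  (a⁷) · (a⁶b) = a⁵b
  (a⁵b) · a = a⁴b
  (a⁴b) · (a⁶b) = a⁶

Answer: a⁶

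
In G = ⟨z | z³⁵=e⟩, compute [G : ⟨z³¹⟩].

First find ord(z³¹) by computing successive powers:
  (z³¹)¹ = z³¹, (z³¹)² = z²⁷, (z³¹)³ = z²³, (z³¹)⁴ = z¹⁹, (z³¹)⁵ = z¹⁵, (z³¹)⁶ = z¹¹, (z³¹)⁷ = z⁷, (z³¹)⁸ = z³, (z³¹)⁹ = z³⁴, (z³¹)¹⁰ = z³⁰, (z³¹)¹¹ = z²⁶, (z³¹)¹² = z²², (z³¹)¹³ = z¹⁸, (z³¹)¹⁴ = z¹⁴, (z³¹)¹⁵ = z¹⁰, (z³¹)¹⁶ = z⁶, (z³¹)¹⁷ = z², (z³¹)¹⁸ = z³³, (z³¹)¹⁹ = z²⁹, (z³¹)²⁰ = z²⁵, (z³¹)²¹ = z²¹, (z³¹)²² = z¹⁷, (z³¹)²³ = z¹³, (z³¹)²⁴ = z⁹, (z³¹)²⁵ = z⁵, (z³¹)²⁶ = z, (z³¹)²⁷ = z³², (z³¹)²⁸ = z²⁸, (z³¹)²⁹ = z²⁴, (z³¹)³⁰ = z²⁰, (z³¹)³¹ = z¹⁶, (z³¹)³² = z¹², (z³¹)³³ = z⁸, (z³¹)³⁴ = z⁴, (z³¹)³⁵ = e.
So |⟨z³¹⟩| = ord(z³¹) = 35. With |G| = 35, by Lagrange [G : ⟨z³¹⟩] = 35/35 = 1.

Answer: 1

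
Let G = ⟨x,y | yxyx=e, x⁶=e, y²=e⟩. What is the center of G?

An element z ∈ Z(G) iff z commutes with every generator.
For example x³ is central: (x³)·x = x⁴ = x·(x³); (x³)·y = x³y = y·(x³).
Whereas x ∉ Z(G) since x·y = xy ≠ x⁵y = y·x.
Checking each of the 12 elements this way gives Z(G) = {e, x³}, of order 2.

Answer: {e, x³}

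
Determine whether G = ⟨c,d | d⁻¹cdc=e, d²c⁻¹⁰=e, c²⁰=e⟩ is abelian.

c·d = cd but d·c = c⁹d⁻¹, so c·d ≠ d·c and G is not abelian.

Answer: No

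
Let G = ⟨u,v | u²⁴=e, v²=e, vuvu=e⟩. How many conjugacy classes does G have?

The conjugacy classes (representative and size) are:
  [e] (size 1), [u²³] (size 2), [u²] (size 2), [u³] (size 2), [u²⁰] (size 2), [u¹⁹] (size 2), [u⁶] (size 2), [u⁷] (size 2), [u⁸] (size 2), [u⁹] (size 2), [u¹⁴] (size 2), [u¹¹] (size 2), [u¹²] (size 1), [u⁴v] (size 12), [u⁵v] (size 12).
Class equation: 1 + 2 + 2 + 2 + 2 + 2 + 2 + 2 + 2 + 2 + 2 + 2 + 1 + 12 + 12 = 48 = |G|. So G has 15 conjugacy classes.

Answer: 15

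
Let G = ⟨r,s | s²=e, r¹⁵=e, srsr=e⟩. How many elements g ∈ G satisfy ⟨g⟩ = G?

⟨g⟩ = G would require ord(g) = |G| = 30, but the maximum element order in G is 15 < 30. So G is not cyclic and no single element generates it: the count is 0.

Answer: 0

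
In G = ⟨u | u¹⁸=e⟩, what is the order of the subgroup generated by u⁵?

|⟨u⁵⟩| equals the order of u⁵. Compute successive powers until reaching e:
  (u⁵)¹ = u⁵, (u⁵)² = u¹⁰, (u⁵)³ = u¹⁵, (u⁵)⁴ = u², (u⁵)⁵ = u⁷, (u⁵)⁶ = u¹², (u⁵)⁷ = u¹⁷, (u⁵)⁸ = u⁴, (u⁵)⁹ = u⁹, (u⁵)¹⁰ = u¹⁴, (u⁵)¹¹ = u, (u⁵)¹² = u⁶, (u⁵)¹³ = u¹¹, (u⁵)¹⁴ = u¹⁶, (u⁵)¹⁵ = u³, (u⁵)¹⁶ = u⁸, (u⁵)¹⁷ = u¹³, (u⁵)¹⁸ = e.
The smallest positive k with (u⁵)ᵏ = e is 18, so |⟨u⁵⟩| = 18.

Answer: 18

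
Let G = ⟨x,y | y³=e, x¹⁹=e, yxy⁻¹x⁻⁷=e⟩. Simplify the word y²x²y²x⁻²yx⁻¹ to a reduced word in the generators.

Multiply left to right, reducing at each step:
  (y²) · x² = x³y²
  (x³y²) · y² = x³y
  (x³y) · x⁻² = x⁸y
  (x⁸y) · y = x⁸y²
  (x⁸y²) · x⁻¹ = x¹⁶y²

Answer: x¹⁶y²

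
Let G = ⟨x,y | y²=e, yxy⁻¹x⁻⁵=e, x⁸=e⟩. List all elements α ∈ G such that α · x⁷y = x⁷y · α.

⟨x⁷y⟩ ⊆ C_G(x⁷y) since powers of x⁷y commute with x⁷y; so |C_G(x⁷y)| ≥ |⟨x⁷y⟩| = 8.
By orbit–stabilizer, |C_G(x⁷y)| = |G| / |conj. class of x⁷y| = 16 / 2 = 8.
The 8 elements commuting with x⁷y are {e, x², x⁴, x⁶, x⁵y, xy, x⁷y, x³y}.

Answer: {e, x², x⁴, x⁶, x⁵y, xy, x⁷y, x³y}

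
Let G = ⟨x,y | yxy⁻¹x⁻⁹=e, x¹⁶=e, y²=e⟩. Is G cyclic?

Every cyclic group is abelian. But x·y = xy while y·x = x⁹y, so x·y ≠ y·x and G is not abelian. Hence G is not cyclic.

Answer: No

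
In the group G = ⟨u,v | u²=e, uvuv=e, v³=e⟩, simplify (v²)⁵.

Compute successive powers of (v²), reducing at each step:
  (v²)²: (v²) · v² = v
  (v²)³: v · v² = e
  (v²)⁴: e · v² = v²
  (v²)⁵: (v²) · v² = v

Answer: v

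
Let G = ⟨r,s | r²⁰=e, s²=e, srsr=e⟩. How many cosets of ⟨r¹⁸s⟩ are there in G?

First find ord(r¹⁸s) by computing successive powers:
  (r¹⁸s)¹ = r¹⁸s, (r¹⁸s)² = e.
So |⟨r¹⁸s⟩| = ord(r¹⁸s) = 2. With |G| = 40, by Lagrange [G : ⟨r¹⁸s⟩] = 40/2 = 20.

Answer: 20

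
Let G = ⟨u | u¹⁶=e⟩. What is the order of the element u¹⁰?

Compute successive powers until reaching e:
  (u¹⁰)¹ = u¹⁰, (u¹⁰)² = u⁴, (u¹⁰)³ = u¹⁴, (u¹⁰)⁴ = u⁸, (u¹⁰)⁵ = u², (u¹⁰)⁶ = u¹², (u¹⁰)⁷ = u⁶, (u¹⁰)⁸ = e.
The smallest positive k with (u¹⁰)ᵏ = e is 8.

Answer: 8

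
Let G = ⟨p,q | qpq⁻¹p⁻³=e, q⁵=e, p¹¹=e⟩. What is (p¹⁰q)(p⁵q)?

Compute (p¹⁰q) · (p⁵q) by multiplying left to right and reducing via the relations at each step:
  (p¹⁰q) · p⁵ = p³q
  (p³q) · q = p³q²

Answer: p³q²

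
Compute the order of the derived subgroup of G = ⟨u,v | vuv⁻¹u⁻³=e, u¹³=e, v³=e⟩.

G' = [G, G] is generated by all commutators. The generator-pair commutators are: [u, v] = u¹¹.
The subgroup they normally generate is {e, u, u², u³, u⁴, u⁵, u⁶, u⁷, u⁸, u⁹, u¹⁰, u¹¹, u¹²}, of order 13.
Check: |G/G'| = 39/13 = 3 is the order of the abelianisation.

Answer: 13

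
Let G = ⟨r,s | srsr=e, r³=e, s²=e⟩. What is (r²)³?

Compute successive powers of (r²), reducing at each step:
  (r²)²: (r²) · r² = r
  (r²)³: r · r² = e

Answer: e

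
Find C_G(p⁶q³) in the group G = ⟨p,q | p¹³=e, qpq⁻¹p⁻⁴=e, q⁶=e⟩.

⟨p⁶q³⟩ ⊆ C_G(p⁶q³) since powers of p⁶q³ commute with p⁶q³; so |C_G(p⁶q³)| ≥ |⟨p⁶q³⟩| = 2.
By orbit–stabilizer, |C_G(p⁶q³)| = |G| / |conj. class of p⁶q³| = 78 / 13 = 6.
The 6 elements commuting with p⁶q³ are {e, p⁴q, p²q⁴, p⁶q³, p⁷q², p¹²q⁵}.

Answer: {e, p⁴q, p²q⁴, p⁶q³, p⁷q², p¹²q⁵}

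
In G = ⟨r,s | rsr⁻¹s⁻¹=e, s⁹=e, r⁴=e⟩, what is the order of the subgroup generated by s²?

|⟨s²⟩| equals the order of s². Compute successive powers until reaching e:
  (s²)¹ = s², (s²)² = s⁴, (s²)³ = s⁶, (s²)⁴ = s⁸, (s²)⁵ = s, (s²)⁶ = s³, (s²)⁷ = s⁵, (s²)⁸ = s⁷, (s²)⁹ = e.
The smallest positive k with (s²)ᵏ = e is 9, so |⟨s²⟩| = 9.

Answer: 9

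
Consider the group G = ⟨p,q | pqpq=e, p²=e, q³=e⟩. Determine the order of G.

Enumerate words in the generators, reducing via the relations: the distinct elements are
  {e, p, q, pq, q², pq²}.
No further products give new elements, so |G| = 6.

Answer: 6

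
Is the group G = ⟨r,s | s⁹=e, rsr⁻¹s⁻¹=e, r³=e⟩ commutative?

Each pair of generators commutes: r·s = rs = s·r. Since the generators pairwise commute, every element of G commutes with every other, so G is abelian.

Answer: Yes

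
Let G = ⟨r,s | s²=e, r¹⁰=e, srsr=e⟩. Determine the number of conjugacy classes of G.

The conjugacy classes (representative and size) are:
  [e] (size 1), [r] (size 2), [r²] (size 2), [r³] (size 2), [r⁴] (size 2), [r⁵] (size 1), [r²s] (size 5), [r³s] (size 5).
Class equation: 1 + 2 + 2 + 2 + 2 + 1 + 5 + 5 = 20 = |G|. So G has 8 conjugacy classes.

Answer: 8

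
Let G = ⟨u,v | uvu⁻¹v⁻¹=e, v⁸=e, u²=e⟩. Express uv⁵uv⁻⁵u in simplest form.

Multiply left to right, reducing at each step:
  u · v⁵ = uv⁵
  (uv⁵) · u = v⁵
  (v⁵) · v⁻⁵ = e
  e · u = u

Answer: u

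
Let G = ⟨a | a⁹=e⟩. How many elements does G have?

G is generated by a single element, so G is cyclic. The relator gives a⁹ = e and no smaller power is forced to be e, so the 9 powers {a, e, a², a³, a⁴, a⁵, a⁶, a⁷, a⁸} are distinct. Hence |G| = 9.

Answer: 9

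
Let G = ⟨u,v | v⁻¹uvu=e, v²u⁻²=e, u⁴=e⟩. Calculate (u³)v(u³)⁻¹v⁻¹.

[(u³), v] = (u³)·v·(u³)⁻¹·v⁻¹.
  (u³) · v = uv⁻¹
  (uv⁻¹) · u = v⁻¹
  (v⁻¹) · (v⁻¹) = u²

Answer: u²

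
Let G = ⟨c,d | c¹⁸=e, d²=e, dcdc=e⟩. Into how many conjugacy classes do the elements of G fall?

The conjugacy classes (representative and size) are:
  [e] (size 1), [c] (size 2), [c²] (size 2), [c³] (size 2), [c¹⁴] (size 2), [c⁵] (size 2), [c¹²] (size 2), [c⁷] (size 2), [c¹⁰] (size 2), [c⁹] (size 1), [c¹⁰d] (size 9), [cd] (size 9).
Class equation: 1 + 2 + 2 + 2 + 2 + 2 + 2 + 2 + 2 + 1 + 9 + 9 = 36 = |G|. So G has 12 conjugacy classes.

Answer: 12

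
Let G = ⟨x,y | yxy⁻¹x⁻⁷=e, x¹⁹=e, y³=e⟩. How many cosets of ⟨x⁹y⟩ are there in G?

First find ord(x⁹y) by computing successive powers:
  (x⁹y)¹ = x⁹y, (x⁹y)² = x¹⁵y², (x⁹y)³ = e.
So |⟨x⁹y⟩| = ord(x⁹y) = 3. With |G| = 57, by Lagrange [G : ⟨x⁹y⟩] = 57/3 = 19.

Answer: 19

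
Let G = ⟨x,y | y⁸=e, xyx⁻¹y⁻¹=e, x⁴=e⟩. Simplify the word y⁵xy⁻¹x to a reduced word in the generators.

Multiply left to right, reducing at each step:
  (y⁵) · x = xy⁵
  (xy⁵) · y⁻¹ = xy⁴
  (xy⁴) · x = x²y⁴

Answer: x²y⁴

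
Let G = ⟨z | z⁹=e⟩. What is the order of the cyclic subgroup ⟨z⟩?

|⟨z⟩| equals the order of z. Compute successive powers until reaching e:
  z¹ = z, z² = z², z³ = z³, z⁴ = z⁴, z⁵ = z⁵, z⁶ = z⁶, z⁷ = z⁷, z⁸ = z⁸, z⁹ = e.
The smallest positive k with zᵏ = e is 9, so |⟨z⟩| = 9.

Answer: 9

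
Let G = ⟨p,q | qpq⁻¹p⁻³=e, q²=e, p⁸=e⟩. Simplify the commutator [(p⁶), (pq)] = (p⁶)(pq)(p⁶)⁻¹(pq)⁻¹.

[(p⁶), (pq)] = (p⁶)·(pq)·(p⁶)⁻¹·(pq)⁻¹.
  (p⁶) · (pq) = p⁷q
  (p⁷q) · (p²) = p⁵q
  (p⁵q) · (p⁵q) = p⁴

Answer: p⁴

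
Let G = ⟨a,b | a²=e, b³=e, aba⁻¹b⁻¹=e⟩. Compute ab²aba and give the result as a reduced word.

Multiply left to right, reducing at each step:
  a · b² = ab²
  (ab²) · a = b²
  (b²) · b = e
  e · a = a

Answer: a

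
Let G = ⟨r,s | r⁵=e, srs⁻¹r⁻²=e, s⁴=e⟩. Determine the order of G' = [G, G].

G' = [G, G] is generated by all commutators. The generator-pair commutators are: [r, s] = r⁴.
The subgroup they normally generate is {e, r, r², r³, r⁴}, of order 5.
Check: |G/G'| = 20/5 = 4 is the order of the abelianisation.

Answer: 5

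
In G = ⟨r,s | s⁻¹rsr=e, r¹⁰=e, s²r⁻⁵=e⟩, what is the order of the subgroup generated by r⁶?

|⟨r⁶⟩| equals the order of r⁶. Compute successive powers until reaching e:
  (r⁶)¹ = r⁶, (r⁶)² = r², (r⁶)³ = r⁸, (r⁶)⁴ = r⁴, (r⁶)⁵ = e.
The smallest positive k with (r⁶)ᵏ = e is 5, so |⟨r⁶⟩| = 5.

Answer: 5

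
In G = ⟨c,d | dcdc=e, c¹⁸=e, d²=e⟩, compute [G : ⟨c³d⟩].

First find ord(c³d) by computing successive powers:
  (c³d)¹ = c³d, (c³d)² = e.
So |⟨c³d⟩| = ord(c³d) = 2. With |G| = 36, by Lagrange [G : ⟨c³d⟩] = 36/2 = 18.

Answer: 18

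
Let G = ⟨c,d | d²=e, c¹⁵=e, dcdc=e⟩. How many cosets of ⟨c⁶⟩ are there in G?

First find ord(c⁶) by computing successive powers:
  (c⁶)¹ = c⁶, (c⁶)² = c¹², (c⁶)³ = c³, (c⁶)⁴ = c⁹, (c⁶)⁵ = e.
So |⟨c⁶⟩| = ord(c⁶) = 5. With |G| = 30, by Lagrange [G : ⟨c⁶⟩] = 30/5 = 6.

Answer: 6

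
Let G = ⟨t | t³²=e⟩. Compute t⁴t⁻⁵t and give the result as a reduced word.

Multiply left to right, reducing at each step:
  (t⁴) · t⁻⁵ = t³¹
  (t³¹) · t = e

Answer: e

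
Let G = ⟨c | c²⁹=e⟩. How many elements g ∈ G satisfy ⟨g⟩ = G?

G is cyclic of order 29. An element generates G iff its order is 29, and a cyclic group of order 29 has exactly φ(29) = 28 such elements.

Answer: 28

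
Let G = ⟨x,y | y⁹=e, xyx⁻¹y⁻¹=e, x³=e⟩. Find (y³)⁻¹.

The order of (y³) is 3 (smallest k with (y³)ᵏ = e), so (y³)⁻¹ = (y³)² = y⁶.
Check: (y³) · (y⁶) → (y³) · y⁶ = e, giving e as required.

Answer: y⁶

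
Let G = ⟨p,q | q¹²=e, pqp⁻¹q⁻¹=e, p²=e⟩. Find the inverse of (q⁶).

The order of (q⁶) is 2 (smallest k with (q⁶)ᵏ = e), so (q⁶)⁻¹ = (q⁶)¹ = q⁶.
Check: (q⁶) · (q⁶) → (q⁶) · q⁶ = e, giving e as required.

Answer: q⁶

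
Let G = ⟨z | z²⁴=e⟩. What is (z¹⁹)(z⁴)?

Compute (z¹⁹) · (z⁴) by multiplying left to right and reducing via the relations at each step:
  (z¹⁹) · z⁴ = z²³

Answer: z²³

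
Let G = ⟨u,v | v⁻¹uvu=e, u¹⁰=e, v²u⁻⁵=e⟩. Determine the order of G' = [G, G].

G' = [G, G] is generated by all commutators. The generator-pair commutators are: [u, v] = u².
The subgroup they normally generate is {e, u², u⁴, u⁶, u⁸}, of order 5.
Check: |G/G'| = 20/5 = 4 is the order of the abelianisation.

Answer: 5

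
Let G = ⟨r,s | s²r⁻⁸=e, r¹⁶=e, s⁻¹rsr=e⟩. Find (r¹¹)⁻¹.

The order of (r¹¹) is 16 (smallest k with (r¹¹)ᵏ = e), so (r¹¹)⁻¹ = (r¹¹)¹⁵ = r⁵.
Check: (r¹¹) · (r⁵) → (r¹¹) · r⁵ = e, giving e as required.

Answer: r⁵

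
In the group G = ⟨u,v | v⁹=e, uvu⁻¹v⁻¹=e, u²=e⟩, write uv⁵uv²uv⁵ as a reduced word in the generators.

Multiply left to right, reducing at each step:
  u · v⁵ = uv⁵
  (uv⁵) · u = v⁵
  (v⁵) · v² = v⁷
  (v⁷) · u = uv⁷
  (uv⁷) · v⁵ = uv³

Answer: uv³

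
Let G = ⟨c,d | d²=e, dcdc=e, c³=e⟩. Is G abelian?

c·d = cd but d·c = c²d, so c·d ≠ d·c and G is not abelian.

Answer: No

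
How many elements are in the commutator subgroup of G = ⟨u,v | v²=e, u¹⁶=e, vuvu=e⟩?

G' = [G, G] is generated by all commutators. The generator-pair commutators are: [u, v] = u².
The subgroup they normally generate is {e, u², u⁴, u⁶, u⁸, u¹⁰, u¹², u¹⁴}, of order 8.
Check: |G/G'| = 32/8 = 4 is the order of the abelianisation.

Answer: 8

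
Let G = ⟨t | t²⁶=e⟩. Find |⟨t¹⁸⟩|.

|⟨t¹⁸⟩| equals the order of t¹⁸. Compute successive powers until reaching e:
  (t¹⁸)¹ = t¹⁸, (t¹⁸)² = t¹⁰, (t¹⁸)³ = t², (t¹⁸)⁴ = t²⁰, (t¹⁸)⁵ = t¹², (t¹⁸)⁶ = t⁴, (t¹⁸)⁷ = t²², (t¹⁸)⁸ = t¹⁴, (t¹⁸)⁹ = t⁶, (t¹⁸)¹⁰ = t²⁴, (t¹⁸)¹¹ = t¹⁶, (t¹⁸)¹² = t⁸, (t¹⁸)¹³ = e.
The smallest positive k with (t¹⁸)ᵏ = e is 13, so |⟨t¹⁸⟩| = 13.

Answer: 13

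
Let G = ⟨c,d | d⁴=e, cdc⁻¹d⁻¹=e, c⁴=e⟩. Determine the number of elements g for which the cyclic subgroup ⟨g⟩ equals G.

⟨g⟩ = G would require ord(g) = |G| = 16, but the maximum element order in G is 4 < 16. So G is not cyclic and no single element generates it: the count is 0.

Answer: 0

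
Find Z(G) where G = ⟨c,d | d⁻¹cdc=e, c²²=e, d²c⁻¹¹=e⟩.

An element z ∈ Z(G) iff z commutes with every generator.
For example c¹¹ is central: (c¹¹)·c = c¹² = c·(c¹¹); (c¹¹)·d = d⁻¹ = d·(c¹¹).
Whereas c ∉ Z(G) since c·d = cd ≠ c¹⁰d⁻¹ = d·c.
Checking each of the 44 elements this way gives Z(G) = {e, c¹¹}, of order 2.

Answer: {e, c¹¹}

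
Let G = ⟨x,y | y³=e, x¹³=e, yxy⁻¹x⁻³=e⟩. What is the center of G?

An element z ∈ Z(G) iff z commutes with every generator.
For example e is central: e·x = x = x·e; e·y = y = y·e.
Whereas x ∉ Z(G) since x·y = xy ≠ x³y = y·x.
Checking each of the 39 elements this way gives Z(G) = {e}, of order 1.

Answer: {e}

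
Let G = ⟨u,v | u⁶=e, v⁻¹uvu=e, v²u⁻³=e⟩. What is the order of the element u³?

Compute successive powers until reaching e:
  (u³)¹ = u³, (u³)² = e.
The smallest positive k with (u³)ᵏ = e is 2.

Answer: 2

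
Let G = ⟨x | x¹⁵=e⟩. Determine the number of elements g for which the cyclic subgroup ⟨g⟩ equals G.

G is cyclic of order 15. An element generates G iff its order is 15, and a cyclic group of order 15 has exactly φ(15) = 8 such elements.

Answer: 8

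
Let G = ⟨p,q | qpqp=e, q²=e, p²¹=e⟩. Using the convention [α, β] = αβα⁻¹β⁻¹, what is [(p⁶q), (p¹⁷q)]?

[(p⁶q), (p¹⁷q)] = (p⁶q)·(p¹⁷q)·(p⁶q)⁻¹·(p¹⁷q)⁻¹.
  (p⁶q) · (p¹⁷q) = p¹⁰
  (p¹⁰) · (p⁶q) = p¹⁶q
  (p¹⁶q) · (p¹⁷q) = p²⁰

Answer: p²⁰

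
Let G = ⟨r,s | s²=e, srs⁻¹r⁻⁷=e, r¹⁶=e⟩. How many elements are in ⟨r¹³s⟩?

|⟨r¹³s⟩| equals the order of r¹³s. Compute successive powers until reaching e:
  (r¹³s)¹ = r¹³s, (r¹³s)² = r⁸, (r¹³s)³ = r⁵s, (r¹³s)⁴ = e.
The smallest positive k with (r¹³s)ᵏ = e is 4, so |⟨r¹³s⟩| = 4.

Answer: 4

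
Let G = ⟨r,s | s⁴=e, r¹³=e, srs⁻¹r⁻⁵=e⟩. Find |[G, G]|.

G' = [G, G] is generated by all commutators. The generator-pair commutators are: [r, s] = r⁹.
The subgroup they normally generate is {e, r, r², r³, r⁴, r⁵, r⁶, r⁷, r⁸, r⁹, r¹⁰, r¹¹, r¹²}, of order 13.
Check: |G/G'| = 52/13 = 4 is the order of the abelianisation.

Answer: 13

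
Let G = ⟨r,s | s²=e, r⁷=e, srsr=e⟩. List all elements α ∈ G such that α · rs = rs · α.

⟨rs⟩ ⊆ C_G(rs) since powers of rs commute with rs; so |C_G(rs)| ≥ |⟨rs⟩| = 2.
By orbit–stabilizer, |C_G(rs)| = |G| / |conj. class of rs| = 14 / 7 = 2.
The 2 elements commuting with rs are {e, rs}.

Answer: {e, rs}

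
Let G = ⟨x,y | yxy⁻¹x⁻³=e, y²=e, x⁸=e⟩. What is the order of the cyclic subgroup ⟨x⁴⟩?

|⟨x⁴⟩| equals the order of x⁴. Compute successive powers until reaching e:
  (x⁴)¹ = x⁴, (x⁴)² = e.
The smallest positive k with (x⁴)ᵏ = e is 2, so |⟨x⁴⟩| = 2.

Answer: 2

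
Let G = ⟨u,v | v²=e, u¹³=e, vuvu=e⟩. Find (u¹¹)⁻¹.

The order of (u¹¹) is 13 (smallest k with (u¹¹)ᵏ = e), so (u¹¹)⁻¹ = (u¹¹)¹² = u².
Check: (u¹¹) · (u²) → (u¹¹) · u² = e, giving e as required.

Answer: u²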